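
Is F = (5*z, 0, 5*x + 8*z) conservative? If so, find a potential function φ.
Yes, F is conservative. φ = z*(5*x + 4*z)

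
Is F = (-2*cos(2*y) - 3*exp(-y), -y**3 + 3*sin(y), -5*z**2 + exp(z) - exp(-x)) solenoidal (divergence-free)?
No, ∇·F = -3*y**2 - 10*z + exp(z) + 3*cos(y)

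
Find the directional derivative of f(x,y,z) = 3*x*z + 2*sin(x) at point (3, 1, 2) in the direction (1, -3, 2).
sqrt(14)*(cos(3) + 12)/7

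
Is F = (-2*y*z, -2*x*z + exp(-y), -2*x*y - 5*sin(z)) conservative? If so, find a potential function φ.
Yes, F is conservative. φ = -2*x*y*z + 5*cos(z) - exp(-y)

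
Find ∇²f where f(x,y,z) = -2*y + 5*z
0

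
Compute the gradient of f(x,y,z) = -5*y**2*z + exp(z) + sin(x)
(cos(x), -10*y*z, -5*y**2 + exp(z))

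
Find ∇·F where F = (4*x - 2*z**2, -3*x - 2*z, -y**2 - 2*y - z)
3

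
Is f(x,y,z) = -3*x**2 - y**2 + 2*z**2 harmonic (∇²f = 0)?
No, ∇²f = -4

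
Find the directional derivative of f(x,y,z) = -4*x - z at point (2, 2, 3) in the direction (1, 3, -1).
-3*sqrt(11)/11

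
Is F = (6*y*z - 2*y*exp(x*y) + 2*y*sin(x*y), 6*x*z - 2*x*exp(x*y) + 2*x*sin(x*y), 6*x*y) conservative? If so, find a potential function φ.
Yes, F is conservative. φ = 6*x*y*z - 2*exp(x*y) - 2*cos(x*y)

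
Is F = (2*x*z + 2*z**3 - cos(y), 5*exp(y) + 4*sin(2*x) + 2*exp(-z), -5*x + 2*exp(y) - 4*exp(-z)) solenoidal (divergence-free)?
No, ∇·F = 2*z + 5*exp(y) + 4*exp(-z)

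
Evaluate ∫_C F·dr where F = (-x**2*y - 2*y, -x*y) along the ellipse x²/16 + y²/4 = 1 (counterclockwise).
48*pi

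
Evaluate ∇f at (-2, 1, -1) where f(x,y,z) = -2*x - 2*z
(-2, 0, -2)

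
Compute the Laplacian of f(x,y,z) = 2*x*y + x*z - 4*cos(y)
4*cos(y)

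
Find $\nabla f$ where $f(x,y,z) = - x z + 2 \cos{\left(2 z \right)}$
(-z, 0, -x - 4*sin(2*z))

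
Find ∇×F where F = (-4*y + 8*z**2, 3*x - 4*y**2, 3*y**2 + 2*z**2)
(6*y, 16*z, 7)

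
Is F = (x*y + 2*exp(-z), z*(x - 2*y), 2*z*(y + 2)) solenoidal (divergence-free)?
No, ∇·F = 3*y - 2*z + 4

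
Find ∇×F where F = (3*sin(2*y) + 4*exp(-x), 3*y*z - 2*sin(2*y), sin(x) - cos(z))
(-3*y, -cos(x), -6*cos(2*y))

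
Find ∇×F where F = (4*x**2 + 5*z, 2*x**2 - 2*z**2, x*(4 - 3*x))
(4*z, 6*x + 1, 4*x)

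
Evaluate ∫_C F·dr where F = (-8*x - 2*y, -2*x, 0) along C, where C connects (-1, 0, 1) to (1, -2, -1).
4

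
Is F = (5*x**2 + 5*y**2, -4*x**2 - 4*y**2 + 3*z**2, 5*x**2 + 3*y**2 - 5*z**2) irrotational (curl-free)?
No, ∇×F = (6*y - 6*z, -10*x, -8*x - 10*y)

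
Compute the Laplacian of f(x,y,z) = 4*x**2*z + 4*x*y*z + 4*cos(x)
8*z - 4*cos(x)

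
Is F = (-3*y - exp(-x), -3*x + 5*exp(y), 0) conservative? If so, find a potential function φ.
Yes, F is conservative. φ = -3*x*y + 5*exp(y) + exp(-x)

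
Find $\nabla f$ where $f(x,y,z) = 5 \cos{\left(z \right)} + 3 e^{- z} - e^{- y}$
(0, exp(-y), -5*sin(z) - 3*exp(-z))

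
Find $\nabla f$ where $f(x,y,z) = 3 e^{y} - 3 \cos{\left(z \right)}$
(0, 3*exp(y), 3*sin(z))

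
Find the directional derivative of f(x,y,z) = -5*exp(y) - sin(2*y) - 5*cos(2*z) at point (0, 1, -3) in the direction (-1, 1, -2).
sqrt(6)*(-5*E + 20*sin(6) - 2*cos(2))/6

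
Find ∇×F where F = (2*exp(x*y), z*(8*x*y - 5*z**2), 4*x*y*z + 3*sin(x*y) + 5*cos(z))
(-8*x*y + 4*x*z + 3*x*cos(x*y) + 15*z**2, -y*(4*z + 3*cos(x*y)), -2*x*exp(x*y) + 8*y*z)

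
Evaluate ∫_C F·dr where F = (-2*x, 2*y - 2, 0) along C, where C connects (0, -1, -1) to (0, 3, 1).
0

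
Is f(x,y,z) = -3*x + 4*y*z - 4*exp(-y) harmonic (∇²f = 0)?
No, ∇²f = -4*exp(-y)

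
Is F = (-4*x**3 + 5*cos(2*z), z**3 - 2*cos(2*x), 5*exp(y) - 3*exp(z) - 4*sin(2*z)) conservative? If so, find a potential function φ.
No, ∇×F = (-3*z**2 + 5*exp(y), -10*sin(2*z), 4*sin(2*x)) ≠ 0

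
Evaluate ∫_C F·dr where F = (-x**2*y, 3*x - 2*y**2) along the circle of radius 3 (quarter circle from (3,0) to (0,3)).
-18 + 189*pi/16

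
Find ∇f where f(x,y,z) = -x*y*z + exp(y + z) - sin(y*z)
(-y*z, -x*z - z*cos(y*z) + exp(y + z), -x*y - y*cos(y*z) + exp(y + z))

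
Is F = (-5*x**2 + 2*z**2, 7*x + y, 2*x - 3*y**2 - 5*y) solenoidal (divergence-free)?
No, ∇·F = 1 - 10*x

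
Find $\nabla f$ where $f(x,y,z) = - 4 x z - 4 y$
(-4*z, -4, -4*x)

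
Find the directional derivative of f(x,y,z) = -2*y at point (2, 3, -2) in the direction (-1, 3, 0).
-3*sqrt(10)/5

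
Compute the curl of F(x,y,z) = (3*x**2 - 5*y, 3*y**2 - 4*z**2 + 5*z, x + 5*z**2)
(8*z - 5, -1, 5)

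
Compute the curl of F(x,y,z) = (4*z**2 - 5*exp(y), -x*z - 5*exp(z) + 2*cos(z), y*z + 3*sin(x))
(x + z + 5*exp(z) + 2*sin(z), 8*z - 3*cos(x), -z + 5*exp(y))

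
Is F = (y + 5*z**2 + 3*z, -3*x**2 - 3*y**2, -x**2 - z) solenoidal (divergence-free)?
No, ∇·F = -6*y - 1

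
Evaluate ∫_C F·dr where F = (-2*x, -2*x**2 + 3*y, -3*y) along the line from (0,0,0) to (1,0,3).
-1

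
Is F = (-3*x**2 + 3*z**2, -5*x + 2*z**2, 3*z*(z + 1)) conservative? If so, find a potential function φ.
No, ∇×F = (-4*z, 6*z, -5) ≠ 0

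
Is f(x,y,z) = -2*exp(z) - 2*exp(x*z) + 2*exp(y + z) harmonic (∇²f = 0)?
No, ∇²f = -2*x**2*exp(x*z) - 2*z**2*exp(x*z) - 2*exp(z) + 4*exp(y + z)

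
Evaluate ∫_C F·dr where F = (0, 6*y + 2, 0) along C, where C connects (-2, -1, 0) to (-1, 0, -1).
-1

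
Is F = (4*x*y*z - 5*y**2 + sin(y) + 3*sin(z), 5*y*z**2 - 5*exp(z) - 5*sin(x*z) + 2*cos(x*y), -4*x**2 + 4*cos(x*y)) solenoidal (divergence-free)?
No, ∇·F = -2*x*sin(x*y) + 4*y*z + 5*z**2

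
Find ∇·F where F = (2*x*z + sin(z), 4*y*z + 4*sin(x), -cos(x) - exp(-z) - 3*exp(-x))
6*z + exp(-z)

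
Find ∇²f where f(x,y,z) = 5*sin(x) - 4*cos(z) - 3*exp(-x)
-5*sin(x) + 4*cos(z) - 3*exp(-x)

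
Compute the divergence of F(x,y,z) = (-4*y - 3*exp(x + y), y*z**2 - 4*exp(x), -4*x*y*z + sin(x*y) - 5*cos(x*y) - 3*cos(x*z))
-4*x*y + 3*x*sin(x*z) + z**2 - 3*exp(x + y)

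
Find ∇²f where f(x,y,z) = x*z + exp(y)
exp(y)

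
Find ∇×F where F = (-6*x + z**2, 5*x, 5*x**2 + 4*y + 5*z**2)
(4, -10*x + 2*z, 5)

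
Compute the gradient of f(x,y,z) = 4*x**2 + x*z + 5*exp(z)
(8*x + z, 0, x + 5*exp(z))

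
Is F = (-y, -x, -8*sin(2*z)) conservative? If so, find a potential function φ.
Yes, F is conservative. φ = -x*y + 4*cos(2*z)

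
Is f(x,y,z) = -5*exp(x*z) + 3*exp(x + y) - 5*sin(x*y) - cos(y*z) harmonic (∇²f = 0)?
No, ∇²f = -5*x**2*exp(x*z) + 5*x**2*sin(x*y) + 5*y**2*sin(x*y) + y**2*cos(y*z) - 5*z**2*exp(x*z) + z**2*cos(y*z) + 6*exp(x + y)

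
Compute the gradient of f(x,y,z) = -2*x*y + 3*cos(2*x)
(-2*y - 6*sin(2*x), -2*x, 0)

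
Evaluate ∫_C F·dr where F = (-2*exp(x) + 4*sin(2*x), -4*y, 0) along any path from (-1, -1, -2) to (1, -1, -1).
-4*sinh(1)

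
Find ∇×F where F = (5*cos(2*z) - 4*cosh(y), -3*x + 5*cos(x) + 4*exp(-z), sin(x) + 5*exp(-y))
(4*exp(-z) - 5*exp(-y), -10*sin(2*z) - cos(x), -5*sin(x) + 4*sinh(y) - 3)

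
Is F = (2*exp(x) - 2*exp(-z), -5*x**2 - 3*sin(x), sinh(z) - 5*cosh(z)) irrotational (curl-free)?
No, ∇×F = (0, 2*exp(-z), -10*x - 3*cos(x))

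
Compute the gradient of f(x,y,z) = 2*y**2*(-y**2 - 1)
(0, -8*y**3 - 4*y, 0)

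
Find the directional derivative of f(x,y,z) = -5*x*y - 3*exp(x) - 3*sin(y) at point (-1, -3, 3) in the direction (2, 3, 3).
3*sqrt(22)*(-2 - 3*E*cos(3) + 15*E)*exp(-1)/22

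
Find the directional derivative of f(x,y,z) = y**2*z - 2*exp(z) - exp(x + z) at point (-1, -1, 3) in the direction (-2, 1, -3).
sqrt(14)*(-9 + 5*exp(2) + 6*exp(3))/14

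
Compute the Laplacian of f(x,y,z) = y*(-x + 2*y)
4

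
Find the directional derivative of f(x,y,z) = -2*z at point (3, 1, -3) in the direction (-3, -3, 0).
0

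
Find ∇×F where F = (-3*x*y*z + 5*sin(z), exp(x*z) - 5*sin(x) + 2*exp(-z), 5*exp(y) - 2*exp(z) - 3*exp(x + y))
(-x*exp(x*z) + 5*exp(y) - 3*exp(x + y) + 2*exp(-z), -3*x*y + 3*exp(x + y) + 5*cos(z), 3*x*z + z*exp(x*z) - 5*cos(x))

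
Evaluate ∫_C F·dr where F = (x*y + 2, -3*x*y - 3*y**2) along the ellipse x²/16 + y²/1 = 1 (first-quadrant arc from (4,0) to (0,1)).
-55/3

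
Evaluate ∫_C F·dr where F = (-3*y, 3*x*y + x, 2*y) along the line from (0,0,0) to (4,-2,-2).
28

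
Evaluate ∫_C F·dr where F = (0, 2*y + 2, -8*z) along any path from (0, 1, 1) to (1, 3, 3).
-20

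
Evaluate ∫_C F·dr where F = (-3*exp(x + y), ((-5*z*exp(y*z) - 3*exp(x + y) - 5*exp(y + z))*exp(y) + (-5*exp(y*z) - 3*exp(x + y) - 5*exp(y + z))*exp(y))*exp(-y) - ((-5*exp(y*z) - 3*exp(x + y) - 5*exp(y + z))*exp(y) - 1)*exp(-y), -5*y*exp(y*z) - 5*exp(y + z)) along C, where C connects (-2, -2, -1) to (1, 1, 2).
(-5*exp(7) - 2*exp(6) - exp(3) + 3 + 5*E)*exp(-4)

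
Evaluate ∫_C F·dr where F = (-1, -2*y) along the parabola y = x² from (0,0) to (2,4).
-18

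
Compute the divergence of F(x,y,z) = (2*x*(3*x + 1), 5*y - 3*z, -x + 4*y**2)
12*x + 7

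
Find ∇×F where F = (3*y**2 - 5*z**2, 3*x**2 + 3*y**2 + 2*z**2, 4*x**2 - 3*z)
(-4*z, -8*x - 10*z, 6*x - 6*y)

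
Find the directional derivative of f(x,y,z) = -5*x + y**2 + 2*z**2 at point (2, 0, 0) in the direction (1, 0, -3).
-sqrt(10)/2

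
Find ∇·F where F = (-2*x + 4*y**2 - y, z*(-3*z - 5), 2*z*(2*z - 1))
8*z - 4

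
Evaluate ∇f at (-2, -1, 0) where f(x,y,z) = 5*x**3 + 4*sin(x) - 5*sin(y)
(4*cos(2) + 60, -5*cos(1), 0)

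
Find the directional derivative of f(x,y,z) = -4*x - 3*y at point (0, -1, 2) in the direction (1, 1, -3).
-7*sqrt(11)/11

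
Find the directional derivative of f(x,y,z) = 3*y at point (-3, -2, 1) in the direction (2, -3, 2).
-9*sqrt(17)/17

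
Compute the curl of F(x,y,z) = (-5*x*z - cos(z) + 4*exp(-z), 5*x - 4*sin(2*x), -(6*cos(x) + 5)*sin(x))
(0, -5*x + sin(z) + 5*cos(x) + 6*cos(2*x) - 4*exp(-z), 5 - 8*cos(2*x))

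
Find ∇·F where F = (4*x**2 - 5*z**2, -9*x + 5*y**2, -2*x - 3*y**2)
8*x + 10*y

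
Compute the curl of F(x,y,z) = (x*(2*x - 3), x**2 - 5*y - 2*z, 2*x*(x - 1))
(2, 2 - 4*x, 2*x)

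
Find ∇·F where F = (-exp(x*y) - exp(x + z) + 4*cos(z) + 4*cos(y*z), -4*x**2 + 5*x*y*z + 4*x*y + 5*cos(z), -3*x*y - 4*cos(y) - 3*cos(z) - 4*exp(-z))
5*x*z + 4*x - y*exp(x*y) - exp(x + z) + 3*sin(z) + 4*exp(-z)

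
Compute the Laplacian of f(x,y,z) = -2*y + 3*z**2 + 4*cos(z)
6 - 4*cos(z)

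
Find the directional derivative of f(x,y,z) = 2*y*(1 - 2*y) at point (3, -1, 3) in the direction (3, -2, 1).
-10*sqrt(14)/7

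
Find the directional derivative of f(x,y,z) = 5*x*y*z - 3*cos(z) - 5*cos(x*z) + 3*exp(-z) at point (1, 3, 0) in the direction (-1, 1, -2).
-4*sqrt(6)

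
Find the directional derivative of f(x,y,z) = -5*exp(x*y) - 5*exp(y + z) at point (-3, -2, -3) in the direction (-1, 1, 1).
5*sqrt(3)*(-2 + exp(11))*exp(-5)/3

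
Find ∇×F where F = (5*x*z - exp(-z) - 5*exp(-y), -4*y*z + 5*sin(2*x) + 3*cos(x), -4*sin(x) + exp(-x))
(4*y, 5*x + 4*cos(x) + exp(-z) + exp(-x), -3*sin(x) + 10*cos(2*x) - 5*exp(-y))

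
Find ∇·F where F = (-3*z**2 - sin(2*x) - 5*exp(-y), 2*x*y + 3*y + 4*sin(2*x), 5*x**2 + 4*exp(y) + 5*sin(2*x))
2*x - 2*cos(2*x) + 3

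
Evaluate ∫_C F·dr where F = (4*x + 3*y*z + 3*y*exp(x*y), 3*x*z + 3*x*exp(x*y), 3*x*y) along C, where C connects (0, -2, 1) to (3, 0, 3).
18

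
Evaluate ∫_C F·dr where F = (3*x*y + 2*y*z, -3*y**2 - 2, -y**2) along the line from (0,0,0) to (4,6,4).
-116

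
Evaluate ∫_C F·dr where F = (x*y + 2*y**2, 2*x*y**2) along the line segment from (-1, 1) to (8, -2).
-105/2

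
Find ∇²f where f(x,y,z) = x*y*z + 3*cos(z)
-3*cos(z)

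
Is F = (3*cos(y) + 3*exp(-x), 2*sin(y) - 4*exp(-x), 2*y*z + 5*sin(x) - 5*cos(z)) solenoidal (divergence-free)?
No, ∇·F = 2*y + 5*sin(z) + 2*cos(y) - 3*exp(-x)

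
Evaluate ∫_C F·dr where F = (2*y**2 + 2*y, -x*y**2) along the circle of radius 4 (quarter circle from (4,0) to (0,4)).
-256/3 - 24*pi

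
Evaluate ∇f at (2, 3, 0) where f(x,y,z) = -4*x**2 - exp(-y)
(-16, exp(-3), 0)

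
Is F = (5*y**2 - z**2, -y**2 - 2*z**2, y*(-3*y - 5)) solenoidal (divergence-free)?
No, ∇·F = -2*y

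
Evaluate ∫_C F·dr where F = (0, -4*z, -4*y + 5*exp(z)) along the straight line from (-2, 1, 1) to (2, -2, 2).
-5*E + 20 + 5*exp(2)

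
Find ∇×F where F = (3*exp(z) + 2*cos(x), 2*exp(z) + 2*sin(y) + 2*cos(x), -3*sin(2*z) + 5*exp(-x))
(-2*exp(z), 3*exp(z) + 5*exp(-x), -2*sin(x))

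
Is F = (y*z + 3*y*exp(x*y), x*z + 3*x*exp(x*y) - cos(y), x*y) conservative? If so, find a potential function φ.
Yes, F is conservative. φ = x*y*z + 3*exp(x*y) - sin(y)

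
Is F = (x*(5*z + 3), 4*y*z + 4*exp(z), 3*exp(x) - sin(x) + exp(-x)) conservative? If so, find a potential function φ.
No, ∇×F = (-4*y - 4*exp(z), 5*x - 3*exp(x) + cos(x) + exp(-x), 0) ≠ 0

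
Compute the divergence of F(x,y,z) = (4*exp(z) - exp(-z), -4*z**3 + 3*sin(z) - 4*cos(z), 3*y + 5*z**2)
10*z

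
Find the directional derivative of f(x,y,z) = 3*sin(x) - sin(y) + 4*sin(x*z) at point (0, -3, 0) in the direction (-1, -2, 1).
sqrt(6)*(-3 + 2*cos(3))/6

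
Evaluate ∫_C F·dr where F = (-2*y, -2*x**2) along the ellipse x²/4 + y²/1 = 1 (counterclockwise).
4*pi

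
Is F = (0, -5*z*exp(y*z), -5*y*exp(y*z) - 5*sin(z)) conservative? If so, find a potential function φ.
Yes, F is conservative. φ = -5*exp(y*z) + 5*cos(z)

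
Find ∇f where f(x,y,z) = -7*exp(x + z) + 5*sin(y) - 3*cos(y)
(-7*exp(x + z), 3*sin(y) + 5*cos(y), -7*exp(x + z))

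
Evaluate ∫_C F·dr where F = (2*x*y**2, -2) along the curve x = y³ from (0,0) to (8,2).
188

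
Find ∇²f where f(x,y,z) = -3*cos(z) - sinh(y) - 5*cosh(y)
3*cos(z) - sinh(y) - 5*cosh(y)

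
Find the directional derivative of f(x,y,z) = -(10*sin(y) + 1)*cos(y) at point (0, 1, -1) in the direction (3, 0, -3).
0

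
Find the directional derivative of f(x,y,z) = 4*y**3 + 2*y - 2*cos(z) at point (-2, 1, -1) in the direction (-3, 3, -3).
2*sqrt(3)*(sin(1) + 7)/3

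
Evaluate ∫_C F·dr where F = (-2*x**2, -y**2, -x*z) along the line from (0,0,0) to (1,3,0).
-29/3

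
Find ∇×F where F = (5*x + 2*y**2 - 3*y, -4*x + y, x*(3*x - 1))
(0, 1 - 6*x, -4*y - 1)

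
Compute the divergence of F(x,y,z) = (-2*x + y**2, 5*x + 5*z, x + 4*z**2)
8*z - 2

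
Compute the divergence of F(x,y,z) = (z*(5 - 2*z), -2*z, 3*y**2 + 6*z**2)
12*z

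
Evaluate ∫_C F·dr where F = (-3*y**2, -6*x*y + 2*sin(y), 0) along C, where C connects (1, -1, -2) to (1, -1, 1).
0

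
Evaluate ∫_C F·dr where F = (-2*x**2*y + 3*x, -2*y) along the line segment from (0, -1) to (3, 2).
-12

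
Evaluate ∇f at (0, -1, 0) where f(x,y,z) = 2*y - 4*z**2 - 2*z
(0, 2, -2)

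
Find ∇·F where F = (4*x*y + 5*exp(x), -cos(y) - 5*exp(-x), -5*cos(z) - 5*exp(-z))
4*y + 5*exp(x) + sin(y) + 5*sin(z) + 5*exp(-z)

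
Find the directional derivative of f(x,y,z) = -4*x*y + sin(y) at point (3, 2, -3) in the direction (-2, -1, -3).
sqrt(14)*(28 - cos(2))/14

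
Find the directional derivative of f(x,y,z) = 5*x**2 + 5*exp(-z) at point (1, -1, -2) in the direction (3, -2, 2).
10*sqrt(17)*(3 - exp(2))/17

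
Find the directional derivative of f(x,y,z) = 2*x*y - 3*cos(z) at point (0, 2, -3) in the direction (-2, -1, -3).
sqrt(14)*(-8 + 9*sin(3))/14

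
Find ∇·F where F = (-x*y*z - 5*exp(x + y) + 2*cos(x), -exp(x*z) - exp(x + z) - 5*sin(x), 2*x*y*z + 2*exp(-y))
2*x*y - y*z - 5*exp(x + y) - 2*sin(x)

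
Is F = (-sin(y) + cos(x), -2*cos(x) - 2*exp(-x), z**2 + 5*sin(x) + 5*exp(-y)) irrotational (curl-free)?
No, ∇×F = (-5*exp(-y), -5*cos(x), 2*sin(x) + cos(y) + 2*exp(-x))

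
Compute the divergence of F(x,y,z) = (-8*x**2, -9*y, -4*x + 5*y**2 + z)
-16*x - 8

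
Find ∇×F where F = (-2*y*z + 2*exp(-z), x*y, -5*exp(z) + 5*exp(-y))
(-5*exp(-y), -2*y - 2*exp(-z), y + 2*z)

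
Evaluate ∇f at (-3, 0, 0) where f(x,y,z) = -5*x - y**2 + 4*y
(-5, 4, 0)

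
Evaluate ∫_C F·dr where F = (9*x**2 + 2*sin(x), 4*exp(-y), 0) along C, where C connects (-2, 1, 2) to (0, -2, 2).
-4*exp(2) + 2*cos(2) + 4*exp(-1) + 22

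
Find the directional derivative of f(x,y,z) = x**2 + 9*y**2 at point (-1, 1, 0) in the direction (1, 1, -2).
8*sqrt(6)/3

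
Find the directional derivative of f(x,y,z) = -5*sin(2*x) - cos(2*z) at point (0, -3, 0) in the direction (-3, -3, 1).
30*sqrt(19)/19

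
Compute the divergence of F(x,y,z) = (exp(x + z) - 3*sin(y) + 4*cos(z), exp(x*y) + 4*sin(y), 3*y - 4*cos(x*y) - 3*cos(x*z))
x*exp(x*y) + 3*x*sin(x*z) + exp(x + z) + 4*cos(y)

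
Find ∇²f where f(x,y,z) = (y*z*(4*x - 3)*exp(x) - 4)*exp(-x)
-4*exp(-x)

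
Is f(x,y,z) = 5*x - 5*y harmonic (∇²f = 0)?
Yes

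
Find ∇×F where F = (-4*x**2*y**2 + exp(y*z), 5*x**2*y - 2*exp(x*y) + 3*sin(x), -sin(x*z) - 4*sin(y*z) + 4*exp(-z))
(-4*z*cos(y*z), y*exp(y*z) + z*cos(x*z), 8*x**2*y + 10*x*y - 2*y*exp(x*y) - z*exp(y*z) + 3*cos(x))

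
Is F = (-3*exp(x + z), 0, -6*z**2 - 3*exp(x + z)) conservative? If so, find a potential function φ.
Yes, F is conservative. φ = -2*z**3 - 3*exp(x + z)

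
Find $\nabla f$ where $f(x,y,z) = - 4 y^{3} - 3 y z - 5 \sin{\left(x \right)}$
(-5*cos(x), -12*y**2 - 3*z, -3*y)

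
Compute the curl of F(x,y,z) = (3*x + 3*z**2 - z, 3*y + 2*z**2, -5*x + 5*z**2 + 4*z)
(-4*z, 6*z + 4, 0)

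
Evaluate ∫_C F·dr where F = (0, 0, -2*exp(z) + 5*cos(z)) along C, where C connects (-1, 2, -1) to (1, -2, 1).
-4*sinh(1) + 10*sin(1)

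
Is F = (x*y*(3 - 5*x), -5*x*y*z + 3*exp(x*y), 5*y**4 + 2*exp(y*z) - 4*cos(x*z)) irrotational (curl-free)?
No, ∇×F = (5*x*y + 20*y**3 + 2*z*exp(y*z), -4*z*sin(x*z), x*(5*x - 3) - 5*y*z + 3*y*exp(x*y))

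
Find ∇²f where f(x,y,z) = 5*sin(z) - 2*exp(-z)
-5*sin(z) - 2*exp(-z)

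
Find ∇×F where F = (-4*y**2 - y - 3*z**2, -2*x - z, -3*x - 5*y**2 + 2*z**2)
(1 - 10*y, 3 - 6*z, 8*y - 1)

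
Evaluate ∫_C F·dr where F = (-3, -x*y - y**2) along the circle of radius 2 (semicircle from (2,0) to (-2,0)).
20/3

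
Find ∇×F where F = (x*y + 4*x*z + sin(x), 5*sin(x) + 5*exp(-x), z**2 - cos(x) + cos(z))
(0, 4*x - sin(x), -x + 5*cos(x) - 5*exp(-x))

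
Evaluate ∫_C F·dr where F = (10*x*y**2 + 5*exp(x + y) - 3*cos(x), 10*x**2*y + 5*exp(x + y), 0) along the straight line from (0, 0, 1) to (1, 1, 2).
-3*sin(1) + 5*exp(2)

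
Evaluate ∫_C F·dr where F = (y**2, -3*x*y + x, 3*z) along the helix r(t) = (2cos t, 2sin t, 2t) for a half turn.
-80/3 + 2*pi + 6*pi**2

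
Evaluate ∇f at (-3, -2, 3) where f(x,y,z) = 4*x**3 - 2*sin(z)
(108, 0, -2*cos(3))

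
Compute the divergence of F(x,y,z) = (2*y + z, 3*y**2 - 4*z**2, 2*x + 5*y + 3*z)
6*y + 3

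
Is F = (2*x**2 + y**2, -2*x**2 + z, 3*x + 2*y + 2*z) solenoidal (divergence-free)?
No, ∇·F = 4*x + 2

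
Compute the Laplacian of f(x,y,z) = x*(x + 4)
2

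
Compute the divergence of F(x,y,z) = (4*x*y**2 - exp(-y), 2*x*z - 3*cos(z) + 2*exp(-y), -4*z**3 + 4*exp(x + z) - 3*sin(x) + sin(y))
2*(2*(y**2 - 3*z**2 + exp(x + z))*exp(y) - 1)*exp(-y)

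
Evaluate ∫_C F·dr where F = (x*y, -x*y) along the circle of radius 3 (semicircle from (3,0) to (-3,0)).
-18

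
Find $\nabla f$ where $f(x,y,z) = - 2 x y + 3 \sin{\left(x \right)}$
(-2*y + 3*cos(x), -2*x, 0)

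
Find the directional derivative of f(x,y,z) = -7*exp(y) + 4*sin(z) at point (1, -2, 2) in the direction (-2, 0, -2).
-2*sqrt(2)*cos(2)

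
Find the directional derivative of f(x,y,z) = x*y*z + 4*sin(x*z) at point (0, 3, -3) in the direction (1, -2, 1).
-7*sqrt(6)/2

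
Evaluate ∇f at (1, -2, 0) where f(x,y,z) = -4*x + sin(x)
(-4 + cos(1), 0, 0)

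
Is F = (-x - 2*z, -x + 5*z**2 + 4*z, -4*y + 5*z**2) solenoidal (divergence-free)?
No, ∇·F = 10*z - 1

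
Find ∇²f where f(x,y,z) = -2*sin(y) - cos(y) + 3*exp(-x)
2*sin(y) + cos(y) + 3*exp(-x)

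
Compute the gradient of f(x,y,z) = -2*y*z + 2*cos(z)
(0, -2*z, -2*y - 2*sin(z))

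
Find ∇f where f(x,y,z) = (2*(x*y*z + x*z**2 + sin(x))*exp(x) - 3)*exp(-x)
((2*(y*z + z**2 + cos(x))*exp(x) + 3)*exp(-x), 2*x*z, 2*x*(y + 2*z))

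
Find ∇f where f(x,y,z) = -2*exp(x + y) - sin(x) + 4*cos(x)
(-2*exp(x + y) - 4*sin(x) - cos(x), -2*exp(x + y), 0)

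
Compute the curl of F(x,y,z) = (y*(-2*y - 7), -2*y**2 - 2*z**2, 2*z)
(4*z, 0, 4*y + 7)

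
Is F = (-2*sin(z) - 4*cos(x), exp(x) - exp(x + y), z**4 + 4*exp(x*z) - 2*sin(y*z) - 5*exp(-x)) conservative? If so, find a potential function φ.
No, ∇×F = (-2*z*cos(y*z), -4*z*exp(x*z) - 2*cos(z) - 5*exp(-x), exp(x) - exp(x + y)) ≠ 0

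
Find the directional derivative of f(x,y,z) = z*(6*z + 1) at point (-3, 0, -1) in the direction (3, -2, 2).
-22*sqrt(17)/17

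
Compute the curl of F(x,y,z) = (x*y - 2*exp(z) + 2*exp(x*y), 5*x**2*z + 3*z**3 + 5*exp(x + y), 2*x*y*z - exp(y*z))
(-5*x**2 + 2*x*z - 9*z**2 - z*exp(y*z), -2*y*z - 2*exp(z), 10*x*z - 2*x*exp(x*y) - x + 5*exp(x + y))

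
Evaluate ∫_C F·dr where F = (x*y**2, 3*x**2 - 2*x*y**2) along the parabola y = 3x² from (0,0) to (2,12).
-12648/7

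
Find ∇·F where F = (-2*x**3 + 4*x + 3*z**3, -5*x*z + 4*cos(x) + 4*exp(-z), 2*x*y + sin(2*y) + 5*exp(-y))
4 - 6*x**2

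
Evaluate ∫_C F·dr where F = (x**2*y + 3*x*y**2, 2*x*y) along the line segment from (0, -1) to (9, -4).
891/2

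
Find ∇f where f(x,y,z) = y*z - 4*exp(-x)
(4*exp(-x), z, y)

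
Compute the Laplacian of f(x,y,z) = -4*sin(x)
4*sin(x)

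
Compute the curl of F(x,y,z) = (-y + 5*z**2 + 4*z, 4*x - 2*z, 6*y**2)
(12*y + 2, 10*z + 4, 5)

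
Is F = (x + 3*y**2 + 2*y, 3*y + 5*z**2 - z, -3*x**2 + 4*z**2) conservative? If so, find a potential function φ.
No, ∇×F = (1 - 10*z, 6*x, -6*y - 2) ≠ 0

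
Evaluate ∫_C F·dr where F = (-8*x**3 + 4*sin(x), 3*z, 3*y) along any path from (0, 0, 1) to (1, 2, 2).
14 - 4*cos(1)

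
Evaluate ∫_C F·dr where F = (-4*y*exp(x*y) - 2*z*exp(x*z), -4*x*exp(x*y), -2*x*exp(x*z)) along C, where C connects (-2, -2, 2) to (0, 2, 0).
-6 + 2*exp(-4) + 4*exp(4)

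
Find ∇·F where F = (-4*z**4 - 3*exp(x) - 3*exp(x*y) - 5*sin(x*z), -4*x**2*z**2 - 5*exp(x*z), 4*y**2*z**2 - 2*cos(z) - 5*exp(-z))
8*y**2*z - 3*y*exp(x*y) - 5*z*cos(x*z) - 3*exp(x) + 2*sin(z) + 5*exp(-z)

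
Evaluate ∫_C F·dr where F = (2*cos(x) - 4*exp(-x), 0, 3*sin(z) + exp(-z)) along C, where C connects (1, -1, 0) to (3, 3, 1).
-5*exp(-1) - 2*sin(1) - 3*cos(1) + 4*exp(-3) + 2*sin(3) + 4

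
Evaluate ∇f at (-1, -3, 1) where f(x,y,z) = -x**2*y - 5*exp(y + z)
(-6, -1 - 5*exp(-2), -5*exp(-2))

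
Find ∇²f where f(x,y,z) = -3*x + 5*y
0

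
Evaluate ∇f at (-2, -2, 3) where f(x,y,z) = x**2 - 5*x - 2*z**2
(-9, 0, -12)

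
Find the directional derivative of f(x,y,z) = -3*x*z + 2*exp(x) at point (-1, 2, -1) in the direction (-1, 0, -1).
sqrt(2)*(-3*E - 1)*exp(-1)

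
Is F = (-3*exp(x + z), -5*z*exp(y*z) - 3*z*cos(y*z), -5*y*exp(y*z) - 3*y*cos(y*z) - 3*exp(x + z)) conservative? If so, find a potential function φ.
Yes, F is conservative. φ = -5*exp(y*z) - 3*exp(x + z) - 3*sin(y*z)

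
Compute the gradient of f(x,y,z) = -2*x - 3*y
(-2, -3, 0)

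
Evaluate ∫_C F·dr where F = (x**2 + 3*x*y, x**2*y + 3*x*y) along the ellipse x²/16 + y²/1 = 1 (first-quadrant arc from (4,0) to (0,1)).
-88/3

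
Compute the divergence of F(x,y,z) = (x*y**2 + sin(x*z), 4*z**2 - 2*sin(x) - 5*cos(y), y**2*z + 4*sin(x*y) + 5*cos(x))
2*y**2 + z*cos(x*z) + 5*sin(y)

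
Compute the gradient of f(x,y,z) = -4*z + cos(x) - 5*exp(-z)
(-sin(x), 0, -4 + 5*exp(-z))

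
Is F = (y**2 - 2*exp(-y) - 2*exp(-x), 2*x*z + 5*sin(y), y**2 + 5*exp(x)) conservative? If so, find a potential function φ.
No, ∇×F = (-2*x + 2*y, -5*exp(x), -2*y + 2*z - 2*exp(-y)) ≠ 0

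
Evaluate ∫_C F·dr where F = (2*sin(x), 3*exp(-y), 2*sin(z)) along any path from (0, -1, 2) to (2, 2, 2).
-3*exp(-2) - 2*cos(2) + 2 + 3*E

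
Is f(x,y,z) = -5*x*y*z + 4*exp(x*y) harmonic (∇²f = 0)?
No, ∇²f = 4*(x**2 + y**2)*exp(x*y)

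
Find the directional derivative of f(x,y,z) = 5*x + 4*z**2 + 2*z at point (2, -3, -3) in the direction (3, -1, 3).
-51*sqrt(19)/19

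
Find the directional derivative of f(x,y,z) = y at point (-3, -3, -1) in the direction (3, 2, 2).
2*sqrt(17)/17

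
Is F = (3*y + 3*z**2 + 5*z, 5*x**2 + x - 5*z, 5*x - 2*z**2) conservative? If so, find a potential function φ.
No, ∇×F = (5, 6*z, 10*x - 2) ≠ 0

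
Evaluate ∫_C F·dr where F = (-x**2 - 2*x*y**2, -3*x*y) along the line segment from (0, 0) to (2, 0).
-8/3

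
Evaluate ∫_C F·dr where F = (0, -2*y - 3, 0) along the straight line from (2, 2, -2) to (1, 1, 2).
6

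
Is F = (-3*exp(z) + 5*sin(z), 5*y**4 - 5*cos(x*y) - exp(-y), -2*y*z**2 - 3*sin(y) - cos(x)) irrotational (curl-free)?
No, ∇×F = (-2*z**2 - 3*cos(y), -3*exp(z) - sin(x) + 5*cos(z), 5*y*sin(x*y))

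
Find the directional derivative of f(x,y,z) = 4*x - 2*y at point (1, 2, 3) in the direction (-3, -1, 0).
-sqrt(10)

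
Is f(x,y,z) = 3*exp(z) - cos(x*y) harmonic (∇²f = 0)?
No, ∇²f = x**2*cos(x*y) + y**2*cos(x*y) + 3*exp(z)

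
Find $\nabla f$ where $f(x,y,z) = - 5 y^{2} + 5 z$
(0, -10*y, 5)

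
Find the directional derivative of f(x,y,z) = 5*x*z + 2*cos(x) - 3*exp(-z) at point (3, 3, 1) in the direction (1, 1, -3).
-sqrt(11)*(2*E*sin(3) + 9 + 40*E)*exp(-1)/11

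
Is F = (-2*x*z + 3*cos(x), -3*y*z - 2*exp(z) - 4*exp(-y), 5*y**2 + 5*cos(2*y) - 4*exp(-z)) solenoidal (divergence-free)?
No, ∇·F = -5*z - 3*sin(x) + 4*exp(-z) + 4*exp(-y)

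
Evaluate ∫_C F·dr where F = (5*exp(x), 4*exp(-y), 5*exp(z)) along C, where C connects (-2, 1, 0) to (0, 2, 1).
(-9 + 4*E + 5*exp(3))*exp(-2)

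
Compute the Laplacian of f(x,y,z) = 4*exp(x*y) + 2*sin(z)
4*x**2*exp(x*y) + 4*y**2*exp(x*y) - 2*sin(z)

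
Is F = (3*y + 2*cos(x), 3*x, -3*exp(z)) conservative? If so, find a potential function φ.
Yes, F is conservative. φ = 3*x*y - 3*exp(z) + 2*sin(x)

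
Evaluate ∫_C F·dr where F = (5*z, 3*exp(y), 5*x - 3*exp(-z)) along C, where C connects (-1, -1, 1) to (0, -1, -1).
5 + 6*sinh(1)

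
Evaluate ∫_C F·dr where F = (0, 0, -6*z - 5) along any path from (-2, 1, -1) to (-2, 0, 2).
-24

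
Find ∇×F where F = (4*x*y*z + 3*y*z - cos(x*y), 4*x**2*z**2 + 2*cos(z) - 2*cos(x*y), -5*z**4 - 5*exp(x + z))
(-8*x**2*z + 2*sin(z), 4*x*y + 3*y + 5*exp(x + z), 8*x*z**2 - 4*x*z - x*sin(x*y) + 2*y*sin(x*y) - 3*z)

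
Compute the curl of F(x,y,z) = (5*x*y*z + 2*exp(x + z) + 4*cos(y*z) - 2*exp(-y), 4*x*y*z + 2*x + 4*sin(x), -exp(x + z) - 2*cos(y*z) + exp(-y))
(-4*x*y + 2*z*sin(y*z) - exp(-y), 5*x*y - 4*y*sin(y*z) + 3*exp(x + z), -5*x*z + 4*y*z + 4*z*sin(y*z) + 4*cos(x) + 2 - 2*exp(-y))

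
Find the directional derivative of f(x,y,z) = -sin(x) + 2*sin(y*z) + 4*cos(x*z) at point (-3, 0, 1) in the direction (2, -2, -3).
2*sqrt(17)*(-2 - cos(3) + 22*sin(3))/17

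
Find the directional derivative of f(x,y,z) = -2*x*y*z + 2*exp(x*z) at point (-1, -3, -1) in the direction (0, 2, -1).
2*sqrt(5)*(1 + E)/5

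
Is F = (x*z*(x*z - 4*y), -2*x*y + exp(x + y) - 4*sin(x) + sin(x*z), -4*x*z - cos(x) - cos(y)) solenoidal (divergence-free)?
No, ∇·F = x*z**2 - 6*x + z*(x*z - 4*y) + exp(x + y)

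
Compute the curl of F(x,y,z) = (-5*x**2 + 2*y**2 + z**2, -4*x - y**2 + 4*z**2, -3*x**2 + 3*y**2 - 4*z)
(6*y - 8*z, 6*x + 2*z, -4*y - 4)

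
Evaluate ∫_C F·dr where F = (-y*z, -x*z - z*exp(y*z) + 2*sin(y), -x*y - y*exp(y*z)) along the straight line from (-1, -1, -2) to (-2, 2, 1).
-2*cos(2) + 2*cos(1) + 2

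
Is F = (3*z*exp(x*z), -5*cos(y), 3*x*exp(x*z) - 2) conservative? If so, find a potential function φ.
Yes, F is conservative. φ = -2*z + 3*exp(x*z) - 5*sin(y)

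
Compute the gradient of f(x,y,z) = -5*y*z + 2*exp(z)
(0, -5*z, -5*y + 2*exp(z))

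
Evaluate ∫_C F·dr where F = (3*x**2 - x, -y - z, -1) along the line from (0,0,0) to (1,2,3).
-15/2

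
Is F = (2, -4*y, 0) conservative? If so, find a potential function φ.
Yes, F is conservative. φ = 2*x - 2*y**2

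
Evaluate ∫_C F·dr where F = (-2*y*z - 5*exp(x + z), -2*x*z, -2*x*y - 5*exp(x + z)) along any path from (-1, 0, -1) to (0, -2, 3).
5*(1 - exp(5))*exp(-2)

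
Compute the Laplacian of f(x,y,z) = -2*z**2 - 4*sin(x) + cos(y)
4*sin(x) - cos(y) - 4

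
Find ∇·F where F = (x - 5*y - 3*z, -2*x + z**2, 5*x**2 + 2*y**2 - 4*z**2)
1 - 8*z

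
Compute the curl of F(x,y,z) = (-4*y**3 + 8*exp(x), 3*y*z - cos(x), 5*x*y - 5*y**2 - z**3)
(5*x - 13*y, -5*y, 12*y**2 + sin(x))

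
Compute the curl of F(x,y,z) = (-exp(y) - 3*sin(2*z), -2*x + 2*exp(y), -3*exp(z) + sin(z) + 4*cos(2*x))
(0, 8*sin(2*x) - 6*cos(2*z), exp(y) - 2)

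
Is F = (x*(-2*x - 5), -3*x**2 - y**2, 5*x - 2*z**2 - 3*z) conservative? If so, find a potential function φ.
No, ∇×F = (0, -5, -6*x) ≠ 0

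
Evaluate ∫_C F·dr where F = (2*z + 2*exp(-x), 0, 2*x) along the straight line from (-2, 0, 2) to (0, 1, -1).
6 + 2*exp(2)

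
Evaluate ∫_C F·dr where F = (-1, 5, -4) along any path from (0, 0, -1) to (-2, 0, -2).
6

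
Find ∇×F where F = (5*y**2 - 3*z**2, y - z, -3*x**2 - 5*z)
(1, 6*x - 6*z, -10*y)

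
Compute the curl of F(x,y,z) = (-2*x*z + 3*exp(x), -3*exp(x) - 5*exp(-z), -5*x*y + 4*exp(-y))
(-5*x - 5*exp(-z) - 4*exp(-y), -2*x + 5*y, -3*exp(x))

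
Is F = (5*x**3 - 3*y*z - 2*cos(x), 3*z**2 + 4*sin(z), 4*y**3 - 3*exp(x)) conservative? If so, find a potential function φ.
No, ∇×F = (12*y**2 - 6*z - 4*cos(z), -3*y + 3*exp(x), 3*z) ≠ 0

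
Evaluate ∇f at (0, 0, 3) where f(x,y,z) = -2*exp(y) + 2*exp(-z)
(0, -2, -2*exp(-3))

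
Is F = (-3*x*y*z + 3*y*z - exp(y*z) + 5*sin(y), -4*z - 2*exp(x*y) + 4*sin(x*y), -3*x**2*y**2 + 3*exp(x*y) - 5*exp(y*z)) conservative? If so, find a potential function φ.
No, ∇×F = (-6*x**2*y + 3*x*exp(x*y) - 5*z*exp(y*z) + 4, y*(6*x*y - 3*x - 3*exp(x*y) - exp(y*z) + 3), 3*x*z - 2*y*exp(x*y) + 4*y*cos(x*y) + z*exp(y*z) - 3*z - 5*cos(y)) ≠ 0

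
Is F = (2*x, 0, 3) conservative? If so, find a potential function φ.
Yes, F is conservative. φ = x**2 + 3*z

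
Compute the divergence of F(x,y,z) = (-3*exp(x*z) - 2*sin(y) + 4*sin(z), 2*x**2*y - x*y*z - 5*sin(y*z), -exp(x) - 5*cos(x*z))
2*x**2 - x*z + 5*x*sin(x*z) - 3*z*exp(x*z) - 5*z*cos(y*z)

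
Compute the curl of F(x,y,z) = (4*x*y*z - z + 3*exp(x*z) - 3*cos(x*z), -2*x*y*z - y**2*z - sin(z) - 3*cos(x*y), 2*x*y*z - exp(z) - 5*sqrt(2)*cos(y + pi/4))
(2*x*y + 2*x*z + y**2 + 5*sqrt(2)*sin(y + pi/4) + cos(z), 4*x*y + 3*x*exp(x*z) + 3*x*sin(x*z) - 2*y*z - 1, -4*x*z - 2*y*z + 3*y*sin(x*y))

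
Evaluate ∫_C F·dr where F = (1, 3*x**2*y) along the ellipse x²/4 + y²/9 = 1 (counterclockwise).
0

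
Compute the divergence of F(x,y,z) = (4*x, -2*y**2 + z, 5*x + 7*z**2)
-4*y + 14*z + 4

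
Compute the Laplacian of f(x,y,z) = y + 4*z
0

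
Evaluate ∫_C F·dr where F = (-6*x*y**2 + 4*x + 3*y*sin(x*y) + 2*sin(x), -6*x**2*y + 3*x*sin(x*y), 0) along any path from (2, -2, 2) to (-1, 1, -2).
-5*cos(1) + 3*cos(4) + 2*cos(2) + 39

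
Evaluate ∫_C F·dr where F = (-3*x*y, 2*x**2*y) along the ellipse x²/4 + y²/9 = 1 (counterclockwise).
0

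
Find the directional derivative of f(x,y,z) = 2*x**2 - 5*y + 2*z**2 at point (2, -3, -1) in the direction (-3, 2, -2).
-26*sqrt(17)/17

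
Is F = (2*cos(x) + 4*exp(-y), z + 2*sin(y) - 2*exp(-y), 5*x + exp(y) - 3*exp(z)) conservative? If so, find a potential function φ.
No, ∇×F = (exp(y) - 1, -5, 4*exp(-y)) ≠ 0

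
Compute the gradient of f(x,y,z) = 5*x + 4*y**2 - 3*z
(5, 8*y, -3)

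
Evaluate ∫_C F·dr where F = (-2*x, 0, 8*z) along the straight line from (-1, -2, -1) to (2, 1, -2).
9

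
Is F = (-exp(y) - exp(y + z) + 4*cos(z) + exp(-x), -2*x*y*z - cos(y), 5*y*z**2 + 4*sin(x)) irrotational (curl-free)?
No, ∇×F = (2*x*y + 5*z**2, -exp(y + z) - 4*sin(z) - 4*cos(x), -2*y*z + exp(y) + exp(y + z))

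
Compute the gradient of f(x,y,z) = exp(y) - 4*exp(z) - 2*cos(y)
(0, exp(y) + 2*sin(y), -4*exp(z))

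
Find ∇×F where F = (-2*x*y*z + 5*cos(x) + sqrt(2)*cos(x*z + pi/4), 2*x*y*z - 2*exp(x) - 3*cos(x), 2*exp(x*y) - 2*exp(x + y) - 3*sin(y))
(-2*x*y + 2*x*exp(x*y) - 2*exp(x + y) - 3*cos(y), -2*x*y - sqrt(2)*x*sin(x*z + pi/4) - 2*y*exp(x*y) + 2*exp(x + y), 2*x*z + 2*y*z - 2*exp(x) + 3*sin(x))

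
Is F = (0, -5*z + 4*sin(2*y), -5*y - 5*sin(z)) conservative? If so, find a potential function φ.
Yes, F is conservative. φ = -5*y*z - 2*cos(2*y) + 5*cos(z)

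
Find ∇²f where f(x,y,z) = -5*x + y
0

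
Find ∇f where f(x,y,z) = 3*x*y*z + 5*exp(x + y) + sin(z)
(3*y*z + 5*exp(x + y), 3*x*z + 5*exp(x + y), 3*x*y + cos(z))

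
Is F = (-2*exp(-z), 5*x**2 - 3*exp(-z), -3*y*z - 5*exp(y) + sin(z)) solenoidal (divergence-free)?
No, ∇·F = -3*y + cos(z)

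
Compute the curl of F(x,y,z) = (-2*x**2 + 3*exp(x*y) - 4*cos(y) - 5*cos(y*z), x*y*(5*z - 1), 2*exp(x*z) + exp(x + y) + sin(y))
(-5*x*y + exp(x + y) + cos(y), 5*y*sin(y*z) - 2*z*exp(x*z) - exp(x + y), -3*x*exp(x*y) + y*(5*z - 1) - 5*z*sin(y*z) - 4*sin(y))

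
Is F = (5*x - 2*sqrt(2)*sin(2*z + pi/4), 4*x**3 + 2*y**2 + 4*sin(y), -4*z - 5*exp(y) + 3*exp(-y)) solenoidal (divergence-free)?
No, ∇·F = 4*y + 4*cos(y) + 1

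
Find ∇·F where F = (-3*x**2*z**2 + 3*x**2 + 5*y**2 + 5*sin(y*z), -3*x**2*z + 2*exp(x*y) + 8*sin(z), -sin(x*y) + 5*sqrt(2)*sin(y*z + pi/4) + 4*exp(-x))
-6*x*z**2 + 2*x*exp(x*y) + 6*x + 5*sqrt(2)*y*cos(y*z + pi/4)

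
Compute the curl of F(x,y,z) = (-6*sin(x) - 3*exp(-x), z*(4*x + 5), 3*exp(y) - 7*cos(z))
(-4*x + 3*exp(y) - 5, 0, 4*z)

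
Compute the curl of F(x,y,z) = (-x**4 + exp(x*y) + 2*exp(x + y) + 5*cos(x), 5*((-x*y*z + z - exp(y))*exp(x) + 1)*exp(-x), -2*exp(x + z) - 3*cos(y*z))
(5*x*y + 3*z*sin(y*z) - 5, 2*exp(x + z), -x*exp(x*y) - 5*y*z - 2*exp(x + y) - 5*exp(-x))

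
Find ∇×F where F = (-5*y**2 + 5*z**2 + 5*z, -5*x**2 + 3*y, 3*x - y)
(-1, 10*z + 2, -10*x + 10*y)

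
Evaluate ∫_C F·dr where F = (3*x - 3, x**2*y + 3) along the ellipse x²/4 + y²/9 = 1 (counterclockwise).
0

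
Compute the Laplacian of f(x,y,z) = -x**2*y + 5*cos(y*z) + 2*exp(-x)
(-2*y*exp(x) - 5*(y**2 + z**2)*exp(x)*cos(y*z) + 2)*exp(-x)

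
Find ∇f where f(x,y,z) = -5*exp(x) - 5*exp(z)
(-5*exp(x), 0, -5*exp(z))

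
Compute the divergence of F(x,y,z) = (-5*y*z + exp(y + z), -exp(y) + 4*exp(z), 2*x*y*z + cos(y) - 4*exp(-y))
2*x*y - exp(y)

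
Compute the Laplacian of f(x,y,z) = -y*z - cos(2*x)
4*cos(2*x)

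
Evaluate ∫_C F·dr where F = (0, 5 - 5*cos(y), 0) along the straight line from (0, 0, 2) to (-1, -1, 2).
-5 + 5*sin(1)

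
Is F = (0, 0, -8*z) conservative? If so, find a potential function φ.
Yes, F is conservative. φ = -4*z**2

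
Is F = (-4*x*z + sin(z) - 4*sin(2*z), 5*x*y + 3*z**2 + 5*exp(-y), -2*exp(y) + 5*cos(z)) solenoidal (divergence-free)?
No, ∇·F = 5*x - 4*z - 5*sin(z) - 5*exp(-y)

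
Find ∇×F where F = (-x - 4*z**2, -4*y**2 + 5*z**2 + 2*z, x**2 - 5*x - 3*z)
(-10*z - 2, -2*x - 8*z + 5, 0)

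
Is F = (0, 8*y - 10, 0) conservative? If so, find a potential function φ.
Yes, F is conservative. φ = 2*y*(2*y - 5)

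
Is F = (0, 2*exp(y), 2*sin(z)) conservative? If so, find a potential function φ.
Yes, F is conservative. φ = 2*exp(y) - 2*cos(z)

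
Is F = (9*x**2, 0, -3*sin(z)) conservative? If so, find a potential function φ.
Yes, F is conservative. φ = 3*x**3 + 3*cos(z)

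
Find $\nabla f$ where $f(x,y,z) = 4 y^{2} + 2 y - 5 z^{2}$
(0, 8*y + 2, -10*z)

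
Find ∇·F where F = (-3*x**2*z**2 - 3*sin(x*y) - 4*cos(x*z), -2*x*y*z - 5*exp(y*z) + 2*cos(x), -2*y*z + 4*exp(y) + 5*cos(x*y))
-6*x*z**2 - 2*x*z - 3*y*cos(x*y) - 2*y - 5*z*exp(y*z) + 4*z*sin(x*z)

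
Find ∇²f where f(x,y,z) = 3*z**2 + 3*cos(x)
6 - 3*cos(x)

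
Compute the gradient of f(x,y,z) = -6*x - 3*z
(-6, 0, -3)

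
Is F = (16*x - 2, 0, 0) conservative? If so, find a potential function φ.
Yes, F is conservative. φ = 2*x*(4*x - 1)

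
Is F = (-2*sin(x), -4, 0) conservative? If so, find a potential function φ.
Yes, F is conservative. φ = -4*y + 2*cos(x)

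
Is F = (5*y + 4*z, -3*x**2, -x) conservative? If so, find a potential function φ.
No, ∇×F = (0, 5, -6*x - 5) ≠ 0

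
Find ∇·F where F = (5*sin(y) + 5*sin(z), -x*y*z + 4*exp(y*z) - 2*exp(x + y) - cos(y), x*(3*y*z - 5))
3*x*y - x*z + 4*z*exp(y*z) - 2*exp(x + y) + sin(y)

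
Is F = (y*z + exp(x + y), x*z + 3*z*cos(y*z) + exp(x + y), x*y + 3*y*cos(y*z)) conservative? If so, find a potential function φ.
Yes, F is conservative. φ = x*y*z + exp(x + y) + 3*sin(y*z)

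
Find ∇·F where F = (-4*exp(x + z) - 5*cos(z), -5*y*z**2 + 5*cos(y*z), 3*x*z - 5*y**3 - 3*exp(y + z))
3*x - 5*z**2 - 5*z*sin(y*z) - 4*exp(x + z) - 3*exp(y + z)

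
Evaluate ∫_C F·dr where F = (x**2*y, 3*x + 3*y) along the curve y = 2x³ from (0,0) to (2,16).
1432/3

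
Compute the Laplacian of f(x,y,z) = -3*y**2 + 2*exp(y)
2*exp(y) - 6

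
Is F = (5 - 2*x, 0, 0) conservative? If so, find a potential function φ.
Yes, F is conservative. φ = x*(5 - x)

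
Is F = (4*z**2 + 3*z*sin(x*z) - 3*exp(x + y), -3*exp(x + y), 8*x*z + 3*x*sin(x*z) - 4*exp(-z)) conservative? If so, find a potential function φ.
Yes, F is conservative. φ = 4*x*z**2 - 3*exp(x + y) - 3*cos(x*z) + 4*exp(-z)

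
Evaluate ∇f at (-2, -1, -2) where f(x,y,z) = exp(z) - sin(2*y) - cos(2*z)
(0, -2*cos(2), exp(-2) - 2*sin(4))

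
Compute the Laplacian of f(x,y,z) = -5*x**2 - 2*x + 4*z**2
-2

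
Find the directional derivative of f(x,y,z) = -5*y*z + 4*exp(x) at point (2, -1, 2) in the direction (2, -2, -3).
sqrt(17)*(5 + 8*exp(2))/17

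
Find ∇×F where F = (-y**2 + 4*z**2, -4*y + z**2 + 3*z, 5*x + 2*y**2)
(4*y - 2*z - 3, 8*z - 5, 2*y)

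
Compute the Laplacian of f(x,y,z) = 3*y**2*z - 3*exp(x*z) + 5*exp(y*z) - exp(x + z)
-3*x**2*exp(x*z) + 5*y**2*exp(y*z) - 3*z**2*exp(x*z) + z*(5*z*exp(y*z) + 6) - 2*exp(x + z)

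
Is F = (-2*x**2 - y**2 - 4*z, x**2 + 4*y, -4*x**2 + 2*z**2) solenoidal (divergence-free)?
No, ∇·F = -4*x + 4*z + 4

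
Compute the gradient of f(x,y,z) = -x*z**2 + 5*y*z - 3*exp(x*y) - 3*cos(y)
(-3*y*exp(x*y) - z**2, -3*x*exp(x*y) + 5*z + 3*sin(y), -2*x*z + 5*y)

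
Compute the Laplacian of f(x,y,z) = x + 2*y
0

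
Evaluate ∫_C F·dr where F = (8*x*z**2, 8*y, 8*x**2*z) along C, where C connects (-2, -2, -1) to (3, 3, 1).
40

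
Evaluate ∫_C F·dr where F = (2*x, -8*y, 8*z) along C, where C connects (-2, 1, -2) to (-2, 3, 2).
-32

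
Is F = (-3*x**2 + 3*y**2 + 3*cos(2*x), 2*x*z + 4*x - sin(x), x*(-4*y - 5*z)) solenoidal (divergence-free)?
No, ∇·F = -11*x - 6*sin(2*x)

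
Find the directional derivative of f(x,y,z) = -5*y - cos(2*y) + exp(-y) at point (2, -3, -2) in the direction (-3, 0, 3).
0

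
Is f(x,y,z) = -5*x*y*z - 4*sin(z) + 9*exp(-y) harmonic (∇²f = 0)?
No, ∇²f = 4*sin(z) + 9*exp(-y)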